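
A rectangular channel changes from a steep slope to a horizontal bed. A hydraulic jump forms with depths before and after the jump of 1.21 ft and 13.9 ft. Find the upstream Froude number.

For a rectangular channel the momentum equation gives q² = ½·g·y₁·y₂·(y₁ + y₂) = ½×32.2×1.21×13.9×15.1 = 4092.
q = √4092 = 64.0 ft²/s.
V₁ = q/y₁ = 52.9 ft/s; Fr₁ = V₁/√(g·y₁) = 8.47.

Fr₁ = 8.47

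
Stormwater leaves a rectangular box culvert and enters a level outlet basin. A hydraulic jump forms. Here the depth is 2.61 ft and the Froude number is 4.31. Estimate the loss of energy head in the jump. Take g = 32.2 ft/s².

Fr₁ = 4.31 (given).
Sequent-depth ratio: y₂/y₁ = ½[√(1 + 8Fr₁²) − 1] = ½[√149.6 − 1] = 5.62.
y₂ = 5.62 × 2.61 = 14.7 ft.
V₁ = Fr₁·√(g·y₁) = 4.31×√(32.2×2.61) = 39.5 ft/s; q = V₁·y₁ = 103 ft²/s. V₂ = q/y₂ = 103/14.7 = 7.04 ft/s. E₁ = y₁ + V₁²/2g = 26.9 ft; E₂ = y₂ + V₂²/2g = 15.4 ft. ΔE = E₁ − E₂ = 11.4 ft.

ΔE = 11.4 ft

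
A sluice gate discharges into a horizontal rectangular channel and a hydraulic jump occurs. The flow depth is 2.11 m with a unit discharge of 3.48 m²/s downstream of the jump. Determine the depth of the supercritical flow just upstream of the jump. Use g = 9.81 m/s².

y₁ = 0.456 m

V₂ = q/y₂ = 3.48/2.11 = 1.65 m/s; Fr₂ = V₂/√(g·y₂) = 0.363.
Since the conjugate-depth ratio holds either way, y₁/y₂ = ½[√(1 + 8Fr₂²) − 1] = ½[√2.051 − 1] = 0.216.
y₁ = 0.216 × 2.11 = 0.456 m.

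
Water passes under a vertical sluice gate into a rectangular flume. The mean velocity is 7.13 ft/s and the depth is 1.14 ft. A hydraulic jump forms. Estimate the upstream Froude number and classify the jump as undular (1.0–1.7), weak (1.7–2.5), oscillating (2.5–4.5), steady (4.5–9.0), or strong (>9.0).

Fr₁ = 1.18; undular jump

Fr₁ = V₁/√(g·y₁) = 7.13/√(32.2×1.14) = 1.18.
Fr₁ = 1.18 lies in the undular range.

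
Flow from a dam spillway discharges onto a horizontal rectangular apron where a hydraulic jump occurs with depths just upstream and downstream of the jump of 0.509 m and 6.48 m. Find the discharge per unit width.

For a rectangular channel the momentum equation gives q² = ½·g·y₁·y₂·(y₁ + y₂) = ½×9.81×0.509×6.48×6.99 = 113.
q = √113 = 10.6 m²/s.

q = 10.6 m²/s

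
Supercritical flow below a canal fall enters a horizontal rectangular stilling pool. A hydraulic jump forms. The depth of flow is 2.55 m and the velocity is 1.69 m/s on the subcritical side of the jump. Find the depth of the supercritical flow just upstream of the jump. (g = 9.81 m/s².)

Fr₂ = V₂/√(g·y₂) = 1.69/√(9.81×2.55) = 0.338.
Since the conjugate-depth ratio holds either way, y₁/y₂ = ½[√(1 + 8Fr₂²) − 1] = ½[√1.913 − 1] = 0.192.
y₁ = 0.192 × 2.55 = 0.489 m.

y₁ = 0.489 m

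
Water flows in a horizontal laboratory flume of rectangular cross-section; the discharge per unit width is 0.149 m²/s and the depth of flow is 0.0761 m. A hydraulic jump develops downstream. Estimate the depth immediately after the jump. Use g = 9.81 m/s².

y₂ = 0.209 m

V₁ = q/y₁ = 0.149/0.0761 = 1.96 m/s. Fr₁ = V₁/√(g·y₁) = 1.96/√(9.81×0.0761) = 2.27.
By Bélanger, y₂/y₁ = ½[√(1 + 8Fr₁²) − 1] = ½[√42.08 − 1] = 2.74.
y₂ = 2.74 × 0.0761 = 0.209 m.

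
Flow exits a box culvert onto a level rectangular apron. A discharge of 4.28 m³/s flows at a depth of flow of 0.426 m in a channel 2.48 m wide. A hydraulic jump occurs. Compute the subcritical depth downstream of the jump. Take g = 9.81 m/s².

y₂ = 1.000 m

q = Q/b = 4.28/2.48 = 1.73 m²/s; V₁ = q/y₁ = 4.05 m/s. Fr₁ = V₁/√(g·y₁) = 1.98.
Bélanger equation: y₂/y₁ = ½[√(1 + 8Fr₁²) − 1] = ½[√32.42 − 1] = 2.35.
y₂ = 2.35 × 0.426 = 1.000 m.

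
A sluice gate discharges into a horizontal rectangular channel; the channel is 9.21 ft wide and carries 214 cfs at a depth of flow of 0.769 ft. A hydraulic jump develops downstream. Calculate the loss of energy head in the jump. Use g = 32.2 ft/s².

ΔE = 8.50 ft

q = Q/b = 214/9.21 = 23.2 ft²/s; V₁ = q/y₁ = 30.2 ft/s. Fr₁ = V₁/√(g·y₁) = 6.07.
Sequent-depth ratio: y₂/y₁ = ½[√(1 + 8Fr₁²) − 1] = ½[√296.0 − 1] = 8.10.
y₂ = 8.10 × 0.769 = 6.23 ft.
V₂ = q/y₂ = 23.2/6.23 = 3.73 ft/s. E₁ = y₁ + V₁²/2g = 14.9 ft; E₂ = y₂ + V₂²/2g = 6.45 ft. ΔE = E₁ − E₂ = 8.50 ft.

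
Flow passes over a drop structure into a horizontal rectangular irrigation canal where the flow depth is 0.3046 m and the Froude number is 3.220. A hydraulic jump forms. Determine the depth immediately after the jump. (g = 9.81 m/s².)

y₂ = 1.243 m

Fr₁ = 3.220 (given).
By Bélanger, y₂/y₁ = ½[√(1 + 8Fr₁²) − 1] = ½[√83.947 − 1] = 4.081.
y₂ = 4.081 × 0.3046 = 1.243 m.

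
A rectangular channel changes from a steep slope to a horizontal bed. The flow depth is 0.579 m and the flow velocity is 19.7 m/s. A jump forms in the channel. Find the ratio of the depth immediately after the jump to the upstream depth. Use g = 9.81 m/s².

Fr₁ = V₁/√(g·y₁) = 19.7/√(9.81×0.579) = 8.27.
Bélanger equation: y₂/y₁ = ½[√(1 + 8Fr₁²) − 1] = ½[√547.6 − 1] = 11.2.

y₂/y₁ = 11.2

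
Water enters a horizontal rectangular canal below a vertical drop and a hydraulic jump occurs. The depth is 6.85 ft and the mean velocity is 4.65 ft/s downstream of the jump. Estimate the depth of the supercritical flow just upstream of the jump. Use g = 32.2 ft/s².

Fr₂ = V₂/√(g·y₂) = 4.65/√(32.2×6.85) = 0.313.
Applying the sequent-depth relation in reverse, y₁/y₂ = ½[√(1 + 8Fr₂²) − 1] = ½[√1.784 − 1] = 0.168.
y₁ = 0.168 × 6.85 = 1.15 ft.

y₁ = 1.15 ft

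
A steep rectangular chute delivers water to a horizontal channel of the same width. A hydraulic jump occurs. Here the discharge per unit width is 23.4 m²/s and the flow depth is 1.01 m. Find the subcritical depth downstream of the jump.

V₁ = q/y₁ = 23.4/1.01 = 23.2 m/s. Fr₁ = V₁/√(g·y₁) = 23.2/√(9.81×1.01) = 7.36.
From the momentum equation for a rectangular channel, y₂/y₁ = ½[√(1 + 8Fr₁²) − 1] = ½[√434.4 − 1] = 9.92.
y₂ = 9.92 × 1.01 = 10.0 m.

y₂ = 10.0 m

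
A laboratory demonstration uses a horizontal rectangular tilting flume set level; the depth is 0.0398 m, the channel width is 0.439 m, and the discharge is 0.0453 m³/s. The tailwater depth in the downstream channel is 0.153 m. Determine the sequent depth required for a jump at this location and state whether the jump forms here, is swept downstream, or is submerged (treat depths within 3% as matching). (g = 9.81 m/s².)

q = Q/b = 0.0453/0.439 = 0.103 m²/s; V₁ = q/y₁ = 2.59 m/s. Fr₁ = V₁/√(g·y₁) = 4.15.
Sequent-depth ratio: y₂/y₁ = ½[√(1 + 8Fr₁²) − 1] = ½[√138.7 − 1] = 5.39.
y₂ = 5.39 × 0.0398 = 0.214 m.
Tailwater y_tw = 0.153 m: y_tw < y₂, so the jump is swept downstream.

y₂ = 0.214 m; the jump is swept downstream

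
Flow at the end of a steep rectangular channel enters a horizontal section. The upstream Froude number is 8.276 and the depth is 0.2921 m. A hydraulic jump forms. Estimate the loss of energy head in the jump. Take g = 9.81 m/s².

ΔE = 6.940 m

Fr₁ = 8.276 (given).
Bélanger equation: y₂/y₁ = ½[√(1 + 8Fr₁²) − 1] = ½[√548.94 − 1] = 11.21.
y₂ = 11.21 × 0.2921 = 3.276 m.
Head loss: ΔE = (y₂ − y₁)³/(4y₁y₂) = (3.276 − 0.2921)³/(4×0.2921×3.276) = 26.56/3.827 = 6.940 m.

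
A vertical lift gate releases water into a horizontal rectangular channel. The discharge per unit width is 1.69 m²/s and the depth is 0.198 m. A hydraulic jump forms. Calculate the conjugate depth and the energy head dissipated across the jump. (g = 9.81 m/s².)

V₁ = q/y₁ = 1.69/0.198 = 8.54 m/s. Fr₁ = V₁/√(g·y₁) = 8.54/√(9.81×0.198) = 6.12.
From the momentum equation for a rectangular channel, y₂/y₁ = ½[√(1 + 8Fr₁²) − 1] = ½[√301.1 − 1] = 8.18.
y₂ = 8.18 × 0.198 = 1.62 m.
Head loss: ΔE = (y₂ − y₁)³/(4y₁y₂) = (1.62 − 0.198)³/(4×0.198×1.62) = 2.87/1.28 = 2.24 m.

y₂ = 1.62 m; ΔE = 2.24 m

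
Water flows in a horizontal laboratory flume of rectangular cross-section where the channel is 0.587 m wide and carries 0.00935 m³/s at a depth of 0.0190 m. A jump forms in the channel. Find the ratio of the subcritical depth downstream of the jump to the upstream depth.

q = Q/b = 0.00935/0.587 = 0.0159 m²/s; V₁ = q/y₁ = 0.838 m/s. Fr₁ = V₁/√(g·y₁) = 1.94.
Sequent-depth ratio: y₂/y₁ = ½[√(1 + 8Fr₁²) − 1] = ½[√31.17 − 1] = 2.29.

y₂/y₁ = 2.29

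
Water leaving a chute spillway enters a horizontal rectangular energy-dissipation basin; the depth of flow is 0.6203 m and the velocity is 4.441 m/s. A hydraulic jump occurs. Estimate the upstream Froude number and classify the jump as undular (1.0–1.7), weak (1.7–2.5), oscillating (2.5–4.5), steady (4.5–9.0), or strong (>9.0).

Fr₁ = 1.800; weak jump

Fr₁ = V₁/√(g·y₁) = 4.441/√(9.81×0.6203) = 1.800.
Fr₁ = 1.800 lies in the weak range.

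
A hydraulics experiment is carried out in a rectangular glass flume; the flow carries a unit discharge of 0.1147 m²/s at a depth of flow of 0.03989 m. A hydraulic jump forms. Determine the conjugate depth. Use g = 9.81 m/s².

V₁ = q/y₁ = 0.1147/0.03989 = 2.875 m/s. Fr₁ = V₁/√(g·y₁) = 2.875/√(9.81×0.03989) = 4.597.
From the momentum equation for a rectangular channel, y₂/y₁ = ½[√(1 + 8Fr₁²) − 1] = ½[√170.03 − 1] = 6.020.
y₂ = 6.020 × 0.03989 = 0.2401 m.

y₂ = 0.2401 m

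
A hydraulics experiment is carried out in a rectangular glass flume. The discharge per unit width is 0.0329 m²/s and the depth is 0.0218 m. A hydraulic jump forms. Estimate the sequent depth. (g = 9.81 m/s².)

V₁ = q/y₁ = 0.0329/0.0218 = 1.51 m/s. Fr₁ = V₁/√(g·y₁) = 1.51/√(9.81×0.0218) = 3.26.
From the momentum equation for a rectangular channel, y₂/y₁ = ½[√(1 + 8Fr₁²) − 1] = ½[√86.20 − 1] = 4.14.
y₂ = 4.14 × 0.0218 = 0.0903 m.

y₂ = 0.0903 m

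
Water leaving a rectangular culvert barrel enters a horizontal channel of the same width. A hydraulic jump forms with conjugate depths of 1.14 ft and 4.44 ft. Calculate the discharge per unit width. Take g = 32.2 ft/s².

q = 21.3 ft²/s

For a rectangular channel the momentum equation gives q² = ½·g·y₁·y₂·(y₁ + y₂) = ½×32.2×1.14×4.44×5.58 = 455.
q = √455 = 21.3 ft²/s.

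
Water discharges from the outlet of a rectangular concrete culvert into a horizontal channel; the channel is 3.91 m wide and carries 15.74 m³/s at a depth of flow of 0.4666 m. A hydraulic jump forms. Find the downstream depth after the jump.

q = Q/b = 15.74/3.91 = 4.026 m²/s; V₁ = q/y₁ = 8.627 m/s. Fr₁ = V₁/√(g·y₁) = 4.033.
Sequent-depth ratio: y₂/y₁ = ½[√(1 + 8Fr₁²) − 1] = ½[√131.09 − 1] = 5.225.
y₂ = 5.225 × 0.4666 = 2.438 m.

y₂ = 2.438 m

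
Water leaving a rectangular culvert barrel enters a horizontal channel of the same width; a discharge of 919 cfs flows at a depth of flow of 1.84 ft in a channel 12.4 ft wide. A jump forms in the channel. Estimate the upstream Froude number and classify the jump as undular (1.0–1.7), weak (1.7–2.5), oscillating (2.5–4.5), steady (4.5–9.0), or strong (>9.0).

q = Q/b = 919/12.4 = 74.1 ft²/s; V₁ = q/y₁ = 40.3 ft/s. Fr₁ = V₁/√(g·y₁) = 5.23.
Fr₁ = 5.23 lies in the steady range.

Fr₁ = 5.23; steady jump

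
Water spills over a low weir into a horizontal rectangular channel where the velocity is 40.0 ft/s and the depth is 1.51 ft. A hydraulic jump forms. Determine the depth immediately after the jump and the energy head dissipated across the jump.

Fr₁ = V₁/√(g·y₁) = 40.0/√(32.2×1.51) = 5.74.
Conjugate-depth relation: y₂/y₁ = ½[√(1 + 8Fr₁²) − 1] = ½[√264.3 − 1] = 7.63.
y₂ = 7.63 × 1.51 = 11.5 ft.
Head loss: ΔE = (y₂ − y₁)³/(4y₁y₂) = (11.5 − 1.51)³/(4×1.51×11.5) = 1002/69.6 = 14.4 ft.

y₂ = 11.5 ft; ΔE = 14.4 ft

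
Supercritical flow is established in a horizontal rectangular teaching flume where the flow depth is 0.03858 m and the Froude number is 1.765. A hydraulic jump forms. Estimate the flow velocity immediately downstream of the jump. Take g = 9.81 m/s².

V₂ = 0.5308 m/s

Fr₁ = 1.765 (given).
Sequent-depth ratio: y₂/y₁ = ½[√(1 + 8Fr₁²) − 1] = ½[√25.922 − 1] = 2.046.
y₂ = 2.046 × 0.03858 = 0.07892 m.
V₁ = Fr₁·√(g·y₁) = 1.765×√(9.81×0.03858) = 1.086 m/s; q = V₁·y₁ = 0.04189 m²/s.
V₂ = q/y₂ = 0.04189/0.07892 = 0.5308 m/s.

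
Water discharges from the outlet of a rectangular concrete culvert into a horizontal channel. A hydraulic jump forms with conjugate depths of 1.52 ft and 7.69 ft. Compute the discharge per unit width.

q = 41.6 ft²/s

For a rectangular channel the momentum equation gives q² = ½·g·y₁·y₂·(y₁ + y₂) = ½×32.2×1.52×7.69×9.21 = 1733.
q = √1733 = 41.6 ft²/s.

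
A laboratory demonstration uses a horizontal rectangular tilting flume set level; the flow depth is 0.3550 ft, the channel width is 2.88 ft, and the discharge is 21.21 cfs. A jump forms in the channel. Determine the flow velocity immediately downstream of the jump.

V₂ = 2.532 ft/s

q = Q/b = 21.21/2.88 = 7.365 ft²/s; V₁ = q/y₁ = 20.75 ft/s. Fr₁ = V₁/√(g·y₁) = 6.136.
Sequent-depth ratio: y₂/y₁ = ½[√(1 + 8Fr₁²) − 1] = ½[√302.19 − 1] = 8.192.
y₂ = 8.192 × 0.3550 = 2.908 ft.
V₂ = q/y₂ = 7.365/2.908 = 2.532 ft/s.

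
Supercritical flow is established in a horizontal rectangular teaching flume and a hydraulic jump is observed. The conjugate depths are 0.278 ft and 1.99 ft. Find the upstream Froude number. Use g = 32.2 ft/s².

For a rectangular channel the momentum equation gives q² = ½·g·y₁·y₂·(y₁ + y₂) = ½×32.2×0.278×1.99×2.27 = 20.2.
q = √20.2 = 4.49 ft²/s.
V₁ = q/y₁ = 16.2 ft/s; Fr₁ = V₁/√(g·y₁) = 5.40.

Fr₁ = 5.40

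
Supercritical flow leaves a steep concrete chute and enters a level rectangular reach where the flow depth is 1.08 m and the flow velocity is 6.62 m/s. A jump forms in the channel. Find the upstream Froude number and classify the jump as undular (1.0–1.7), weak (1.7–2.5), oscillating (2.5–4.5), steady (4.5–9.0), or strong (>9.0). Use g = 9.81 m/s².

Fr₁ = 2.03; weak jump

Fr₁ = V₁/√(g·y₁) = 6.62/√(9.81×1.08) = 2.03.
Fr₁ = 2.03 lies in the weak range.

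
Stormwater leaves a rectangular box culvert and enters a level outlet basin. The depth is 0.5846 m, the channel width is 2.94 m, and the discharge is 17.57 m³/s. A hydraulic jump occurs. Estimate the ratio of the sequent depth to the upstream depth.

q = Q/b = 17.57/2.94 = 5.976 m²/s; V₁ = q/y₁ = 10.22 m/s. Fr₁ = V₁/√(g·y₁) = 4.269.
From the momentum equation for a rectangular channel, y₂/y₁ = ½[√(1 + 8Fr₁²) − 1] = ½[√146.78 − 1] = 5.558.

y₂/y₁ = 5.558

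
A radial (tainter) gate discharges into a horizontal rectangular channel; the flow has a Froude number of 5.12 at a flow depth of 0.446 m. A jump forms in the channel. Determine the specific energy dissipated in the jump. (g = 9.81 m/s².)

ΔE = 3.15 m

Fr₁ = 5.12 (given).
Conjugate-depth relation: y₂/y₁ = ½[√(1 + 8Fr₁²) − 1] = ½[√210.7 − 1] = 6.76.
y₂ = 6.76 × 0.446 = 3.01 m.
V₁ = Fr₁·√(g·y₁) = 5.12×√(9.81×0.446) = 10.7 m/s; q = V₁·y₁ = 4.78 m²/s. V₂ = q/y₂ = 4.78/3.01 = 1.58 m/s. E₁ = y₁ + V₁²/2g = 6.29 m; E₂ = y₂ + V₂²/2g = 3.14 m. ΔE = E₁ − E₂ = 3.15 m.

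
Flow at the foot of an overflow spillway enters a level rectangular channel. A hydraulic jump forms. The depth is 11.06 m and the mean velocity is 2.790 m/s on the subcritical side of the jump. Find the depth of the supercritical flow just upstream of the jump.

Fr₂ = V₂/√(g·y₂) = 2.790/√(9.81×11.06) = 0.2679.
Since the conjugate-depth ratio holds either way, y₁/y₂ = ½[√(1 + 8Fr₂²) − 1] = ½[√1.5740 − 1] = 0.1273.
y₁ = 0.1273 × 11.06 = 1.408 m.

y₁ = 1.408 m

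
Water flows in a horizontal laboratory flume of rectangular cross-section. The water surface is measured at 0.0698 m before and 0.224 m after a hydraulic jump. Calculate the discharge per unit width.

For a rectangular channel the momentum equation gives q² = ½·g·y₁·y₂·(y₁ + y₂) = ½×9.81×0.0698×0.224×0.294 = 0.0225.
q = √0.0225 = 0.150 m²/s.

q = 0.150 m²/s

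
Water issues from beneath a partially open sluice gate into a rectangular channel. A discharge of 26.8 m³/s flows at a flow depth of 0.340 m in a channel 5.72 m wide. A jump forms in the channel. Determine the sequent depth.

q = Q/b = 26.8/5.72 = 4.69 m²/s; V₁ = q/y₁ = 13.8 m/s. Fr₁ = V₁/√(g·y₁) = 7.55.
Sequent-depth ratio: y₂/y₁ = ½[√(1 + 8Fr₁²) − 1] = ½[√456.5 − 1] = 10.2.
y₂ = 10.2 × 0.340 = 3.46 m.

y₂ = 3.46 m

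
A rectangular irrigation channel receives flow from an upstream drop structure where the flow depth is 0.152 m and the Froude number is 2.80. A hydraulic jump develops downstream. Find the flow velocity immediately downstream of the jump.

V₂ = 0.979 m/s

Fr₁ = 2.80 (given).
By Bélanger, y₂/y₁ = ½[√(1 + 8Fr₁²) − 1] = ½[√63.72 − 1] = 3.49.
y₂ = 3.49 × 0.152 = 0.531 m.
V₁ = Fr₁·√(g·y₁) = 2.80×√(9.81×0.152) = 3.42 m/s; q = V₁·y₁ = 0.520 m²/s.
V₂ = q/y₂ = 0.520/0.531 = 0.979 m/s.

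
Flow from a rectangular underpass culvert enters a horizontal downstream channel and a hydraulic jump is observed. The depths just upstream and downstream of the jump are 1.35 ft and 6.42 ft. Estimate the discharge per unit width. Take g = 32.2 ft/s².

For a rectangular channel the momentum equation gives q² = ½·g·y₁·y₂·(y₁ + y₂) = ½×32.2×1.35×6.42×7.77 = 1084.
q = √1084 = 32.9 ft²/s.

q = 32.9 ft²/s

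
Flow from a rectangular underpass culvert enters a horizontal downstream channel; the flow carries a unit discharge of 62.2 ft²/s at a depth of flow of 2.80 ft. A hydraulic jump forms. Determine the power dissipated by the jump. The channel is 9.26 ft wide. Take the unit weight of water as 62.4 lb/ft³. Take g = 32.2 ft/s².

V₁ = q/y₁ = 62.2/2.80 = 22.2 ft/s. Fr₁ = V₁/√(g·y₁) = 22.2/√(32.2×2.80) = 2.34.
Sequent-depth ratio: y₂/y₁ = ½[√(1 + 8Fr₁²) − 1] = ½[√44.79 − 1] = 2.85.
y₂ = 2.85 × 2.80 = 7.97 ft.
V₂ = q/y₂ = 62.2/7.97 = 7.81 ft/s. E₁ = y₁ + V₁²/2g = 10.5 ft; E₂ = y₂ + V₂²/2g = 8.92 ft. ΔE = E₁ − E₂ = 1.55 ft.
Q = q·b = 62.2 × 9.26 = 576 cfs. P = γ·Q·ΔE/550 = 62.4 × 576 × 1.55 / 550 = 101 hp.

P = 101 hp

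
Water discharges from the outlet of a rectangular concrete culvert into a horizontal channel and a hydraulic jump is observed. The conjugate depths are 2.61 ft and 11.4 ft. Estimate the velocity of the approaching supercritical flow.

For a rectangular channel the momentum equation gives q² = ½·g·y₁·y₂·(y₁ + y₂) = ½×32.2×2.61×11.4×14.0 = 6711.
q = √6711 = 81.9 ft²/s.
V₁ = q/y₁ = 81.9/2.61 = 31.4 ft/s.

V₁ = 31.4 ft/s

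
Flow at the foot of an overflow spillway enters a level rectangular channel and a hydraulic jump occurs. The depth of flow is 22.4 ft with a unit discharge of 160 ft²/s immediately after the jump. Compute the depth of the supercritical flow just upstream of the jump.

y₁ = 2.82 ft

V₂ = q/y₂ = 160/22.4 = 7.14 ft/s; Fr₂ = V₂/√(g·y₂) = 0.266.
Applying the sequent-depth relation in reverse, y₁/y₂ = ½[√(1 + 8Fr₂²) − 1] = ½[√1.566 − 1] = 0.126.
y₁ = 0.126 × 22.4 = 2.82 ft.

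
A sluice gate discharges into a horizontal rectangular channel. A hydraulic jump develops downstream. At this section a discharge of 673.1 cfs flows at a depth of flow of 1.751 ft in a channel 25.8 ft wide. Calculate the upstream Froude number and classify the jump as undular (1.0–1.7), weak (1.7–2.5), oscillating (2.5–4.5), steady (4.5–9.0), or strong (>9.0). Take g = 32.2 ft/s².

q = Q/b = 673.1/25.8 = 26.09 ft²/s; V₁ = q/y₁ = 14.90 ft/s. Fr₁ = V₁/√(g·y₁) = 1.984.
Fr₁ = 1.984 lies in the weak range.

Fr₁ = 1.984; weak jump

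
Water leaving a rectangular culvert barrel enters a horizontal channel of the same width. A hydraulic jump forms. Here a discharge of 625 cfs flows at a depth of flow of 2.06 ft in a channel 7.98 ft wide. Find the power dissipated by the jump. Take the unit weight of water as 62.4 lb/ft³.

P = 801 hp

q = Q/b = 625/7.98 = 78.3 ft²/s; V₁ = q/y₁ = 38.0 ft/s. Fr₁ = V₁/√(g·y₁) = 4.67.
Bélanger equation: y₂/y₁ = ½[√(1 + 8Fr₁²) − 1] = ½[√175.3 − 1] = 6.12.
y₂ = 6.12 × 2.06 = 12.6 ft.
Head loss: ΔE = (y₂ − y₁)³/(4y₁y₂) = (12.6 − 2.06)³/(4×2.06×12.6) = 1174/104 = 11.3 ft.
P = γ·Q·ΔE/550 = 62.4 × 625 × 11.3 / 550 = 801 hp.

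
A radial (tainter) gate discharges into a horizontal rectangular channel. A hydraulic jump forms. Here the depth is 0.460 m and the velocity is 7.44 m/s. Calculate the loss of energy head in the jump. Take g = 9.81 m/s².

ΔE = 1.08 m

Fr₁ = V₁/√(g·y₁) = 7.44/√(9.81×0.460) = 3.50.
From the momentum equation for a rectangular channel, y₂/y₁ = ½[√(1 + 8Fr₁²) − 1] = ½[√99.13 − 1] = 4.48.
y₂ = 4.48 × 0.460 = 2.06 m.
q = V₁·y₁ = 7.44 × 0.460 = 3.42 m²/s. V₂ = q/y₂ = 3.42/2.06 = 1.66 m/s. E₁ = y₁ + V₁²/2g = 3.28 m; E₂ = y₂ + V₂²/2g = 2.20 m. ΔE = E₁ − E₂ = 1.08 m.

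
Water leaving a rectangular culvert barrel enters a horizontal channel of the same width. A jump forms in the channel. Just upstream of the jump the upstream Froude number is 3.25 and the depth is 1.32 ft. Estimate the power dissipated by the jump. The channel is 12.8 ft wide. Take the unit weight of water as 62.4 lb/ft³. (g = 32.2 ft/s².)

Fr₁ = 3.25 (given).
From the momentum equation for a rectangular channel, y₂/y₁ = ½[√(1 + 8Fr₁²) − 1] = ½[√85.50 − 1] = 4.12.
y₂ = 4.12 × 1.32 = 5.44 ft.
Head loss: ΔE = (y₂ − y₁)³/(4y₁y₂) = (5.44 − 1.32)³/(4×1.32×5.44) = 70.1/28.7 = 2.44 ft.
V₁ = Fr₁·√(g·y₁) = 3.25×√(32.2×1.32) = 21.2 ft/s; q = V₁·y₁ = 28.0 ft²/s. Q = q·b = 28.0 × 12.8 = 358 cfs. P = γ·Q·ΔE/550 = 62.4 × 358 × 2.44 / 550 = 99.0 hp.

P = 99.0 hp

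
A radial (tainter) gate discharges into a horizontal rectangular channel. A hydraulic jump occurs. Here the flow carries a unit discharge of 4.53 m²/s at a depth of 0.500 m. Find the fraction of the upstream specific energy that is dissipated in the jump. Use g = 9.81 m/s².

V₁ = q/y₁ = 4.53/0.500 = 9.06 m/s. Fr₁ = V₁/√(g·y₁) = 9.06/√(9.81×0.500) = 4.09.
Bélanger equation: y₂/y₁ = ½[√(1 + 8Fr₁²) − 1] = ½[√134.9 − 1] = 5.31.
y₂ = 5.31 × 0.500 = 2.65 m.
E₁ = y₁ + V₁²/2g = 4.68 m. ΔE = (y₂ − y₁)³/(4y₁y₂) = 1.88 m. ΔE/E₁ = 1.88/4.68 = 0.402.

ΔE/E₁ = 0.402 (40.2%)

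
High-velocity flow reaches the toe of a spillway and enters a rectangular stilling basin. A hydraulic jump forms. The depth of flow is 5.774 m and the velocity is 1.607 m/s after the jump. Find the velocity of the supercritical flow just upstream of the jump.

Fr₂ = V₂/√(g·y₂) = 1.607/√(9.81×5.774) = 0.2135.
Since the conjugate-depth ratio holds either way, y₁/y₂ = ½[√(1 + 8Fr₂²) − 1] = ½[√1.3647 − 1] = 0.08411.
y₁ = 0.08411 × 5.774 = 0.4856 m.
V₁ = q/y₁ = 9.279/0.4856 = 19.11 m/s.

V₁ = 19.11 m/s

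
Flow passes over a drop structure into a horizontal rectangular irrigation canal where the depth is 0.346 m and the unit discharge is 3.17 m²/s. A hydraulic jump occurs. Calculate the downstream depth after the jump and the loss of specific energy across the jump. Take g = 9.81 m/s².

V₁ = q/y₁ = 3.17/0.346 = 9.16 m/s. Fr₁ = V₁/√(g·y₁) = 9.16/√(9.81×0.346) = 4.97.
Bélanger equation: y₂/y₁ = ½[√(1 + 8Fr₁²) − 1] = ½[√198.8 − 1] = 6.55.
y₂ = 6.55 × 0.346 = 2.27 m.
Head loss: ΔE = (y₂ − y₁)³/(4y₁y₂) = (2.27 − 0.346)³/(4×0.346×2.27) = 7.08/3.14 = 2.26 m.

y₂ = 2.27 m; ΔE = 2.26 m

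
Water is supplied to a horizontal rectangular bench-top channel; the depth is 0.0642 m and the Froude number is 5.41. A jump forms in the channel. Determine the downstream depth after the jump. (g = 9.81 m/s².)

Fr₁ = 5.41 (given).
Sequent-depth ratio: y₂/y₁ = ½[√(1 + 8Fr₁²) − 1] = ½[√235.1 − 1] = 7.17.
y₂ = 7.17 × 0.0642 = 0.460 m.

y₂ = 0.460 m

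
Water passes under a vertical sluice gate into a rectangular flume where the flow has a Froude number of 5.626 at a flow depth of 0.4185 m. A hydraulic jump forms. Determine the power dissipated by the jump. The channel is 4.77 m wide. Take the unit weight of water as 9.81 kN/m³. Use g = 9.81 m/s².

P = 847.4 kW

Fr₁ = 5.626 (given).
Conjugate-depth relation: y₂/y₁ = ½[√(1 + 8Fr₁²) − 1] = ½[√254.22 − 1] = 7.472.
y₂ = 7.472 × 0.4185 = 3.127 m.
V₁ = Fr₁·√(g·y₁) = 5.626×√(9.81×0.4185) = 11.40 m/s; q = V₁·y₁ = 4.771 m²/s. V₂ = q/y₂ = 4.771/3.127 = 1.526 m/s. E₁ = y₁ + V₁²/2g = 7.042 m; E₂ = y₂ + V₂²/2g = 3.246 m. ΔE = E₁ − E₂ = 3.796 m.
Q = q·b = 4.771 × 4.77 = 22.76 m³/s. P = γ·Q·ΔE = 9.81 × 22.76 × 3.796 = 847.4 kW.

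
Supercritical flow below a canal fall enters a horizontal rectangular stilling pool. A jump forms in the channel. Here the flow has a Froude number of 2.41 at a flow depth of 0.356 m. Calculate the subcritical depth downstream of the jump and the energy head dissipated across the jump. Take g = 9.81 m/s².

Fr₁ = 2.41 (given).
From the momentum equation for a rectangular channel, y₂/y₁ = ½[√(1 + 8Fr₁²) − 1] = ½[√47.46 − 1] = 2.94.
y₂ = 2.94 × 0.356 = 1.05 m.
Head loss: ΔE = (y₂ − y₁)³/(4y₁y₂) = (1.05 − 0.356)³/(4×0.356×1.05) = 0.332/1.49 = 0.222 m.

y₂ = 1.05 m; ΔE = 0.222 m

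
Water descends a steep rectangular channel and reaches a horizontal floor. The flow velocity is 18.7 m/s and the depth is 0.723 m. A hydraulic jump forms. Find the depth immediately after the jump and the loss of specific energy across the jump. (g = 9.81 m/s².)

y₂ = 6.83 m; ΔE = 11.5 m

Fr₁ = V₁/√(g·y₁) = 18.7/√(9.81×0.723) = 7.02.
Conjugate-depth relation: y₂/y₁ = ½[√(1 + 8Fr₁²) − 1] = ½[√395.4 − 1] = 9.44.
y₂ = 9.44 × 0.723 = 6.83 m.
Head loss: ΔE = (y₂ − y₁)³/(4y₁y₂) = (6.83 − 0.723)³/(4×0.723×6.83) = 227/19.7 = 11.5 m.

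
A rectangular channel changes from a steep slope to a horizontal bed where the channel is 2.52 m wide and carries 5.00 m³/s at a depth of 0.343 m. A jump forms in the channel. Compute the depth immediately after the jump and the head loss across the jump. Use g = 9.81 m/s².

q = Q/b = 5.00/2.52 = 1.98 m²/s; V₁ = q/y₁ = 5.78 m/s. Fr₁ = V₁/√(g·y₁) = 3.15.
Sequent-depth ratio: y₂/y₁ = ½[√(1 + 8Fr₁²) − 1] = ½[√80.56 − 1] = 3.99.
y₂ = 3.99 × 0.343 = 1.37 m.
V₂ = q/y₂ = 1.98/1.37 = 1.45 m/s. E₁ = y₁ + V₁²/2g = 2.05 m; E₂ = y₂ + V₂²/2g = 1.48 m. ΔE = E₁ − E₂ = 0.573 m.

y₂ = 1.37 m; ΔE = 0.573 m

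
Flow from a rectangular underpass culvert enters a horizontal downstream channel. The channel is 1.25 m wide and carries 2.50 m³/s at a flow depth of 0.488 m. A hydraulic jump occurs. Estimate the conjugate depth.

y₂ = 1.07 m

q = Q/b = 2.50/1.25 = 2.00 m²/s; V₁ = q/y₁ = 4.10 m/s. Fr₁ = V₁/√(g·y₁) = 1.87.
Conjugate-depth relation: y₂/y₁ = ½[√(1 + 8Fr₁²) − 1] = ½[√29.07 − 1] = 2.20.
y₂ = 2.20 × 0.488 = 1.07 m.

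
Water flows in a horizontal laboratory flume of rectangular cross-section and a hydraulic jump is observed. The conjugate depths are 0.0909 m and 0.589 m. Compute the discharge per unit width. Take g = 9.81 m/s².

For a rectangular channel the momentum equation gives q² = ½·g·y₁·y₂·(y₁ + y₂) = ½×9.81×0.0909×0.589×0.680 = 0.179.
q = √0.179 = 0.423 m²/s.

q = 0.423 m²/s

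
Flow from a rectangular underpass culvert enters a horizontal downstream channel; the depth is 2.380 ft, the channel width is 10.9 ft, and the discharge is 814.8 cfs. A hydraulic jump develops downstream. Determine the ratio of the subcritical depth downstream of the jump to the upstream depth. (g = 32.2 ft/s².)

q = Q/b = 814.8/10.9 = 74.75 ft²/s; V₁ = q/y₁ = 31.41 ft/s. Fr₁ = V₁/√(g·y₁) = 3.588.
Bélanger equation: y₂/y₁ = ½[√(1 + 8Fr₁²) − 1] = ½[√103.98 − 1] = 4.599.

y₂/y₁ = 4.599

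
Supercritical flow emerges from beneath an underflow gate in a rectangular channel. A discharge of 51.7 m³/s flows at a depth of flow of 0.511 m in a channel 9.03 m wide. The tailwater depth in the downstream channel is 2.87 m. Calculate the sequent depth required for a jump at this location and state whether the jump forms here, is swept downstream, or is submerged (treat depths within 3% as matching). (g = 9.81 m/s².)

q = Q/b = 51.7/9.03 = 5.73 m²/s; V₁ = q/y₁ = 11.2 m/s. Fr₁ = V₁/√(g·y₁) = 5.00.
From the momentum equation for a rectangular channel, y₂/y₁ = ½[√(1 + 8Fr₁²) − 1] = ½[√201.3 − 1] = 6.59.
y₂ = 6.59 × 0.511 = 3.37 m.
Tailwater y_tw = 2.87 m: y_tw < y₂, so the jump is swept downstream.

y₂ = 3.37 m; the jump is swept downstream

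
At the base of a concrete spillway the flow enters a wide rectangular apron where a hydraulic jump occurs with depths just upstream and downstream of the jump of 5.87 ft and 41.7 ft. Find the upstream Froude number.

Fr₁ = 5.37

For a rectangular channel the momentum equation gives q² = ½·g·y₁·y₂·(y₁ + y₂) = ½×32.2×5.87×41.7×47.6 = 187471.
q = √187471 = 433 ft²/s.
V₁ = q/y₁ = 73.8 ft/s; Fr₁ = V₁/√(g·y₁) = 5.37.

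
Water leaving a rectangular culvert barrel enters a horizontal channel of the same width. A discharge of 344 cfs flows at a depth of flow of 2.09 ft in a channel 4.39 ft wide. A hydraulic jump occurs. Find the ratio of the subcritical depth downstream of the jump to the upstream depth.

q = Q/b = 344/4.39 = 78.4 ft²/s; V₁ = q/y₁ = 37.5 ft/s. Fr₁ = V₁/√(g·y₁) = 4.57.
Bélanger equation: y₂/y₁ = ½[√(1 + 8Fr₁²) − 1] = ½[√168.1 − 1] = 5.98.

y₂/y₁ = 5.98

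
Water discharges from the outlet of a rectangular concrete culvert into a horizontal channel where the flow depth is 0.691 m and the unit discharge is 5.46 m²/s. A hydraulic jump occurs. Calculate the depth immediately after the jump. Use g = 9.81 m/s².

V₁ = q/y₁ = 5.46/0.691 = 7.90 m/s. Fr₁ = V₁/√(g·y₁) = 7.90/√(9.81×0.691) = 3.03.
By Bélanger, y₂/y₁ = ½[√(1 + 8Fr₁²) − 1] = ½[√74.68 − 1] = 3.82.
y₂ = 3.82 × 0.691 = 2.64 m.

y₂ = 2.64 m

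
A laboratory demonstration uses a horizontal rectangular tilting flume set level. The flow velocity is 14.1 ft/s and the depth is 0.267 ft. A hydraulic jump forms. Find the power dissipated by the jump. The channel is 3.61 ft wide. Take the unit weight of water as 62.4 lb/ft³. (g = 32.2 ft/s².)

P = 2.45 hp

Fr₁ = V₁/√(g·y₁) = 14.1/√(32.2×0.267) = 4.81.
From the momentum equation for a rectangular channel, y₂/y₁ = ½[√(1 + 8Fr₁²) − 1] = ½[√186.0 − 1] = 6.32.
y₂ = 6.32 × 0.267 = 1.69 ft.
Head loss: ΔE = (y₂ − y₁)³/(4y₁y₂) = (1.69 − 0.267)³/(4×0.267×1.69) = 2.86/1.80 = 1.59 ft.
q = V₁·y₁ = 14.1 × 0.267 = 3.76 ft²/s. Q = q·b = 3.76 × 3.61 = 13.6 cfs. P = γ·Q·ΔE/550 = 62.4 × 13.6 × 1.59 / 550 = 2.45 hp.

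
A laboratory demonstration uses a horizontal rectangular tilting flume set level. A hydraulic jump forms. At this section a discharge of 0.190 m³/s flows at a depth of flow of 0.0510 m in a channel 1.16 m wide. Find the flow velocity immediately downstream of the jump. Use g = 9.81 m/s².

q = Q/b = 0.190/1.16 = 0.164 m²/s; V₁ = q/y₁ = 3.21 m/s. Fr₁ = V₁/√(g·y₁) = 4.54.
From the momentum equation for a rectangular channel, y₂/y₁ = ½[√(1 + 8Fr₁²) − 1] = ½[√165.9 − 1] = 5.94.
y₂ = 5.94 × 0.0510 = 0.303 m.
V₂ = q/y₂ = 0.164/0.303 = 0.541 m/s.

V₂ = 0.541 m/s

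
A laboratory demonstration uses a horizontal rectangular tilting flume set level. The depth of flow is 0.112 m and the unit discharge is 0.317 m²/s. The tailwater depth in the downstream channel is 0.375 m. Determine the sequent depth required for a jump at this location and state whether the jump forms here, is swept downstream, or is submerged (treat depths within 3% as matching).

V₁ = q/y₁ = 0.317/0.112 = 2.83 m/s. Fr₁ = V₁/√(g·y₁) = 2.83/√(9.81×0.112) = 2.70.
By Bélanger, y₂/y₁ = ½[√(1 + 8Fr₁²) − 1] = ½[√59.33 − 1] = 3.35.
y₂ = 3.35 × 0.112 = 0.375 m.
Tailwater y_tw = 0.375 m: y_tw ≈ y₂, so the jump forms here.

y₂ = 0.375 m; the jump forms here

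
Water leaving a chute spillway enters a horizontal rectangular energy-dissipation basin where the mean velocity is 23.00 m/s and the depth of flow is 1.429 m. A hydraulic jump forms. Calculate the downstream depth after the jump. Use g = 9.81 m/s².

y₂ = 11.72 m

Fr₁ = V₁/√(g·y₁) = 23.00/√(9.81×1.429) = 6.143.
Sequent-depth ratio: y₂/y₁ = ½[√(1 + 8Fr₁²) − 1] = ½[√302.89 − 1] = 8.202.
y₂ = 8.202 × 1.429 = 11.72 m.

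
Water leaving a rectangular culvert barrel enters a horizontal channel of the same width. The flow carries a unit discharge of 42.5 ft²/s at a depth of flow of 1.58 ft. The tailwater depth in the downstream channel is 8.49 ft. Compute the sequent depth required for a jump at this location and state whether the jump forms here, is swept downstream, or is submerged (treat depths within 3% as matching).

y₂ = 7.67 ft; the jump is submerged

V₁ = q/y₁ = 42.5/1.58 = 26.9 ft/s. Fr₁ = V₁/√(g·y₁) = 26.9/√(32.2×1.58) = 3.77.
By Bélanger, y₂/y₁ = ½[√(1 + 8Fr₁²) − 1] = ½[√114.8 − 1] = 4.86.
y₂ = 4.86 × 1.58 = 7.67 ft.
Tailwater y_tw = 8.49 ft: y_tw > y₂, so the jump is submerged.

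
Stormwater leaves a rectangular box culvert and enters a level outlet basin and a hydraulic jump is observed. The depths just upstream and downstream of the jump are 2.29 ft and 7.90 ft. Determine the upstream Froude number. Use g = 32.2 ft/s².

For a rectangular channel the momentum equation gives q² = ½·g·y₁·y₂·(y₁ + y₂) = ½×32.2×2.29×7.90×10.2 = 2968.
q = √2968 = 54.5 ft²/s.
V₁ = q/y₁ = 23.8 ft/s; Fr₁ = V₁/√(g·y₁) = 2.77.

Fr₁ = 2.77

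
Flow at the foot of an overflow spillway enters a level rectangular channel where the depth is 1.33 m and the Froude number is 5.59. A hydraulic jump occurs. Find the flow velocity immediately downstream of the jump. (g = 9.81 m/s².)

V₂ = 2.72 m/s

Fr₁ = 5.59 (given).
From the momentum equation for a rectangular channel, y₂/y₁ = ½[√(1 + 8Fr₁²) − 1] = ½[√251.0 − 1] = 7.42.
y₂ = 7.42 × 1.33 = 9.87 m.
V₁ = Fr₁·√(g·y₁) = 5.59×√(9.81×1.33) = 20.2 m/s; q = V₁·y₁ = 26.9 m²/s.
V₂ = q/y₂ = 26.9/9.87 = 2.72 m/s.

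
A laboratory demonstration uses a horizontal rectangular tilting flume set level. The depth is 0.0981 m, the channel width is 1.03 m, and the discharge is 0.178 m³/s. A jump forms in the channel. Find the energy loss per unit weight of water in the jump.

ΔE = 0.0151 m

q = Q/b = 0.178/1.03 = 0.173 m²/s; V₁ = q/y₁ = 1.76 m/s. Fr₁ = V₁/√(g·y₁) = 1.80.
Sequent-depth ratio: y₂/y₁ = ½[√(1 + 8Fr₁²) − 1] = ½[√26.80 − 1] = 2.09.
y₂ = 2.09 × 0.0981 = 0.205 m.
V₂ = q/y₂ = 0.173/0.205 = 0.844 m/s. E₁ = y₁ + V₁²/2g = 0.256 m; E₂ = y₂ + V₂²/2g = 0.241 m. ΔE = E₁ − E₂ = 0.0151 m.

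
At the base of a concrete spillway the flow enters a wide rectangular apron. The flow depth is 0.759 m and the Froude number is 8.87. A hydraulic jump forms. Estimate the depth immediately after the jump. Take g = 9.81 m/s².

Fr₁ = 8.87 (given).
Conjugate-depth relation: y₂/y₁ = ½[√(1 + 8Fr₁²) − 1] = ½[√630.4 − 1] = 12.1.
y₂ = 12.1 × 0.759 = 9.15 m.

y₂ = 9.15 m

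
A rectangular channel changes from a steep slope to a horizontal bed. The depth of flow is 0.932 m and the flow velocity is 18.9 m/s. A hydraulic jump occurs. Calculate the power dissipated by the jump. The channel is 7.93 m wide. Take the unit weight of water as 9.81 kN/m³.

Fr₁ = V₁/√(g·y₁) = 18.9/√(9.81×0.932) = 6.25.
Conjugate-depth relation: y₂/y₁ = ½[√(1 + 8Fr₁²) − 1] = ½[√313.6 − 1] = 8.35.
y₂ = 8.35 × 0.932 = 7.79 m.
q = V₁·y₁ = 18.9 × 0.932 = 17.6 m²/s. V₂ = q/y₂ = 17.6/7.79 = 2.26 m/s. E₁ = y₁ + V₁²/2g = 19.1 m; E₂ = y₂ + V₂²/2g = 8.05 m. ΔE = E₁ − E₂ = 11.1 m.
Q = q·b = 17.6 × 7.93 = 140 m³/s. P = γ·Q·ΔE = 9.81 × 140 × 11.1 = 15199 kW.

P = 15199 kW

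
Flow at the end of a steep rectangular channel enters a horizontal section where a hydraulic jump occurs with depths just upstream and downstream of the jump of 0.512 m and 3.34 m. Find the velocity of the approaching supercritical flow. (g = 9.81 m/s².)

For a rectangular channel the momentum equation gives q² = ½·g·y₁·y₂·(y₁ + y₂) = ½×9.81×0.512×3.34×3.85 = 32.3.
q = √32.3 = 5.68 m²/s.
V₁ = q/y₁ = 5.68/0.512 = 11.1 m/s.

V₁ = 11.1 m/s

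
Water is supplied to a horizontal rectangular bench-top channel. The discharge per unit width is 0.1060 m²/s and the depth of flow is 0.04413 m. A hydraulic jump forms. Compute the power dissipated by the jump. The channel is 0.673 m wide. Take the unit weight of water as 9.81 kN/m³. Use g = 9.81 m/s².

P = 0.08256 kW

V₁ = q/y₁ = 0.1060/0.04413 = 2.402 m/s. Fr₁ = V₁/√(g·y₁) = 2.402/√(9.81×0.04413) = 3.651.
From the momentum equation for a rectangular channel, y₂/y₁ = ½[√(1 + 8Fr₁²) − 1] = ½[√107.62 − 1] = 4.687.
y₂ = 4.687 × 0.04413 = 0.2068 m.
V₂ = q/y₂ = 0.1060/0.2068 = 0.5125 m/s. E₁ = y₁ + V₁²/2g = 0.3382 m; E₂ = y₂ + V₂²/2g = 0.2202 m. ΔE = E₁ − E₂ = 0.1180 m.
Q = q·b = 0.1060 × 0.673 = 0.07134 m³/s. P = γ·Q·ΔE = 9.81 × 0.07134 × 0.1180 = 0.08256 kW.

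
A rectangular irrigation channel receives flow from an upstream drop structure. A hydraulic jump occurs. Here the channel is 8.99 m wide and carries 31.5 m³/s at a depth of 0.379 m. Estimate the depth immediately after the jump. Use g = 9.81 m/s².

y₂ = 2.39 m

q = Q/b = 31.5/8.99 = 3.50 m²/s; V₁ = q/y₁ = 9.25 m/s. Fr₁ = V₁/√(g·y₁) = 4.79.
Conjugate-depth relation: y₂/y₁ = ½[√(1 + 8Fr₁²) − 1] = ½[√184.9 − 1] = 6.30.
y₂ = 6.30 × 0.379 = 2.39 m.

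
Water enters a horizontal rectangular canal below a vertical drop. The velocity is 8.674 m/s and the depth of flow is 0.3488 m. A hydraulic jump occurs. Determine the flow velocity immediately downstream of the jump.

V₂ = 1.410 m/s

Fr₁ = V₁/√(g·y₁) = 8.674/√(9.81×0.3488) = 4.689.
Sequent-depth ratio: y₂/y₁ = ½[√(1 + 8Fr₁²) − 1] = ½[√176.91 − 1] = 6.150.
y₂ = 6.150 × 0.3488 = 2.145 m.
q = V₁·y₁ = 8.674 × 0.3488 = 3.025 m²/s.
V₂ = q/y₂ = 3.025/2.145 = 1.410 m/s.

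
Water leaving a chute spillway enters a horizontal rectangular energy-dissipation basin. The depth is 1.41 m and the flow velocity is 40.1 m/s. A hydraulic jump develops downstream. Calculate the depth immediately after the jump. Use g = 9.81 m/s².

y₂ = 20.8 m

Fr₁ = V₁/√(g·y₁) = 40.1/√(9.81×1.41) = 10.8.
Sequent-depth ratio: y₂/y₁ = ½[√(1 + 8Fr₁²) − 1] = ½[√931.0 − 1] = 14.8.
y₂ = 14.8 × 1.41 = 20.8 m.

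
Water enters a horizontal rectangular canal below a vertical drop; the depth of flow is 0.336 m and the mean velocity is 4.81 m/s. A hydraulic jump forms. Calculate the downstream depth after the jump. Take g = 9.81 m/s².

Fr₁ = V₁/√(g·y₁) = 4.81/√(9.81×0.336) = 2.65.
Sequent-depth ratio: y₂/y₁ = ½[√(1 + 8Fr₁²) − 1] = ½[√57.15 − 1] = 3.28.
y₂ = 3.28 × 0.336 = 1.10 m.

y₂ = 1.10 m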